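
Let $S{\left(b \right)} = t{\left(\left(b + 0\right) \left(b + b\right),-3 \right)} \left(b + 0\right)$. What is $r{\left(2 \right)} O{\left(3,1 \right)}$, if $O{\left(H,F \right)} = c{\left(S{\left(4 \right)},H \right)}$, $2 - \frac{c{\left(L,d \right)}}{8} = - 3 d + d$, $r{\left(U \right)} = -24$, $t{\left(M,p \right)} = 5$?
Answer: $-1536$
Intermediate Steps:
$S{\left(b \right)} = 5 b$ ($S{\left(b \right)} = 5 \left(b + 0\right) = 5 b$)
$c{\left(L,d \right)} = 16 + 16 d$ ($c{\left(L,d \right)} = 16 - 8 \left(- 3 d + d\right) = 16 - 8 \left(- 2 d\right) = 16 + 16 d$)
$O{\left(H,F \right)} = 16 + 16 H$
$r{\left(2 \right)} O{\left(3,1 \right)} = - 24 \left(16 + 16 \cdot 3\right) = - 24 \left(16 + 48\right) = \left(-24\right) 64 = -1536$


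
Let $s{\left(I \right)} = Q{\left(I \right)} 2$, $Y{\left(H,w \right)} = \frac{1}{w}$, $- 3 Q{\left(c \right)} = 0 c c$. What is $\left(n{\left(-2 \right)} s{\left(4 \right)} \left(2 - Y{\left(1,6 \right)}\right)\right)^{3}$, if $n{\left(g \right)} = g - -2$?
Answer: $0$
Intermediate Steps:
$n{\left(g \right)} = 2 + g$ ($n{\left(g \right)} = g + 2 = 2 + g$)
$Q{\left(c \right)} = 0$ ($Q{\left(c \right)} = - \frac{0 c c}{3} = - \frac{0 c}{3} = \left(- \frac{1}{3}\right) 0 = 0$)
$s{\left(I \right)} = 0$ ($s{\left(I \right)} = 0 \cdot 2 = 0$)
$\left(n{\left(-2 \right)} s{\left(4 \right)} \left(2 - Y{\left(1,6 \right)}\right)\right)^{3} = \left(\left(2 - 2\right) 0 \left(2 - \frac{1}{6}\right)\right)^{3} = \left(0 \cdot 0 \left(2 - \frac{1}{6}\right)\right)^{3} = \left(0 \left(2 - \frac{1}{6}\right)\right)^{3} = \left(0 \cdot \frac{11}{6}\right)^{3} = 0^{3} = 0$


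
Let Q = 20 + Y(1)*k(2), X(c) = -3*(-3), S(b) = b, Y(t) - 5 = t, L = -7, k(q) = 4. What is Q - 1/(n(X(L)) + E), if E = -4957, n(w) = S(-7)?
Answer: 218417/4964 ≈ 44.000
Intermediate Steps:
Y(t) = 5 + t
X(c) = 9
n(w) = -7
Q = 44 (Q = 20 + (5 + 1)*4 = 20 + 6*4 = 20 + 24 = 44)
Q - 1/(n(X(L)) + E) = 44 - 1/(-7 - 4957) = 44 - 1/(-4964) = 44 - 1*(-1/4964) = 44 + 1/4964 = 218417/4964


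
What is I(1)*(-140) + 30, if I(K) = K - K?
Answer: 30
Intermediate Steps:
I(K) = 0
I(1)*(-140) + 30 = 0*(-140) + 30 = 0 + 30 = 30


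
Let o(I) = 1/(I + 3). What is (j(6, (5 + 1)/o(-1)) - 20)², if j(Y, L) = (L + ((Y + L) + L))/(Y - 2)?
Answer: 361/4 ≈ 90.250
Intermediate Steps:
o(I) = 1/(3 + I)
j(Y, L) = (Y + 3*L)/(-2 + Y) (j(Y, L) = (L + ((L + Y) + L))/(-2 + Y) = (L + (Y + 2*L))/(-2 + Y) = (Y + 3*L)/(-2 + Y))
(j(6, (5 + 1)/o(-1)) - 20)² = ((6 + 3*((5 + 1)/(1/(3 - 1))))/(-2 + 6) - 20)² = ((6 + 3*(6/(1/2)))/4 - 20)² = ((6 + 3*(6/(½)))/4 - 20)² = ((6 + 3*(6*2))/4 - 20)² = ((6 + 3*12)/4 - 20)² = ((6 + 36)/4 - 20)² = ((¼)*42 - 20)² = (21/2 - 20)² = (-19/2)² = 361/4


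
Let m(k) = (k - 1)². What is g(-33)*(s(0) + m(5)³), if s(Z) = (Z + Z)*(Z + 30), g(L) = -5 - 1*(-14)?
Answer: 36864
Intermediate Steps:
g(L) = 9 (g(L) = -5 + 14 = 9)
m(k) = (-1 + k)²
s(Z) = 2*Z*(30 + Z) (s(Z) = (2*Z)*(30 + Z) = 2*Z*(30 + Z))
g(-33)*(s(0) + m(5)³) = 9*(2*0*(30 + 0) + ((-1 + 5)²)³) = 9*(2*0*30 + (4²)³) = 9*(0 + 16³) = 9*(0 + 4096) = 9*4096 = 36864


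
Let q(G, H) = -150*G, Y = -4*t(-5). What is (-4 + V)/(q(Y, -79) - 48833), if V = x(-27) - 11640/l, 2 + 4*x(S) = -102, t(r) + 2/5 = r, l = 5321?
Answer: 990/1601621 ≈ 0.00061812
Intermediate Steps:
t(r) = -2/5 + r
x(S) = -26 (x(S) = -1/2 + (1/4)*(-102) = -1/2 - 51/2 = -26)
Y = 108/5 (Y = -4*(-2/5 - 5) = -4*(-27/5) = 108/5 ≈ 21.600)
V = -149986/5321 (V = -26 - 11640/5321 = -149986/5321 ≈ -28.188)
(-4 + V)/(q(Y, -79) - 48833) = (-4 - 149986/5321)/(-150*108/5 - 48833) = -171270/(5321*(-3240 - 48833)) = -171270/5321/(-52073) = -171270/5321*(-1/52073) = 990/1601621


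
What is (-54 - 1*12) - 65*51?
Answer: -3381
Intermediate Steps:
(-54 - 1*12) - 65*51 = (-54 - 12) - 3315 = -66 - 3315 = -3381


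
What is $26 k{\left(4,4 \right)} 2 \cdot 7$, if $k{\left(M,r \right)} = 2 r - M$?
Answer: $1456$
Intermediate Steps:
$k{\left(M,r \right)} = - M + 2 r$
$26 k{\left(4,4 \right)} 2 \cdot 7 = 26 \left(\left(-1\right) 4 + 2 \cdot 4\right) 2 \cdot 7 = 26 \left(-4 + 8\right) 14 = 26 \cdot 4 \cdot 14 = 104 \cdot 14 = 1456$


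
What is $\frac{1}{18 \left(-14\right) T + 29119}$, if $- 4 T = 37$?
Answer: $\frac{1}{31450} \approx 3.1797 \cdot 10^{-5}$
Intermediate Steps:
$T = - \frac{37}{4}$ ($T = \left(- \frac{1}{4}\right) 37 = - \frac{37}{4} \approx -9.25$)
$\frac{1}{18 \left(-14\right) T + 29119} = \frac{1}{18 \left(-14\right) \left(- \frac{37}{4}\right) + 29119} = \frac{1}{\left(-252\right) \left(- \frac{37}{4}\right) + 29119} = \frac{1}{2331 + 29119} = \frac{1}{31450}$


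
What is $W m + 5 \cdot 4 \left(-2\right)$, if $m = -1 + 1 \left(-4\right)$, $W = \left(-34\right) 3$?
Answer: $470$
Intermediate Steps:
$W = -102$
$m = -5$ ($m = -1 - 4 = -5$)
$W m + 5 \cdot 4 \left(-2\right) = \left(-102\right) \left(-5\right) + 5 \cdot 4 \left(-2\right) = 510 + 20 \left(-2\right) = 510 - 40 = 470$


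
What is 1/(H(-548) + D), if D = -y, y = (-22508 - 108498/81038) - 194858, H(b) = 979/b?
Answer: 22204412/4826474279143 ≈ 4.6005e-6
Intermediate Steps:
y = -8807507203/40519 (y = (-22508 - 108498*1/81038) - 194858 = (-22508 - 54249/40519) - 194858 = -912055901/40519 - 194858 = -8807507203/40519 ≈ -2.1737e+5)
D = 8807507203/40519 (D = -1*(-8807507203/40519) = 8807507203/40519 ≈ 2.1737e+5)
1/(H(-548) + D) = 1/(979/(-548) + 8807507203/40519) = 1/(979*(-1/548) + 8807507203/40519) = 1/(-979/548 + 8807507203/40519) = 1/(4826474279143/22204412) = 22204412/4826474279143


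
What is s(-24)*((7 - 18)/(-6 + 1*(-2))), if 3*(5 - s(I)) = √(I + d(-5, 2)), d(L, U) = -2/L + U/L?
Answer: 55/8 - 11*I*√6/12 ≈ 6.875 - 2.2454*I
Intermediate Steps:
s(I) = 5 - √I/3 (s(I) = 5 - √(I + (-2 + 2)/(-5))/3 = 5 - √(I - ⅕*0)/3 = 5 - √(I + 0)/3 = 5 - √I/3)
s(-24)*((7 - 18)/(-6 + 1*(-2))) = (5 - 2*I*√6/3)*((7 - 18)/(-6 + 1*(-2))) = (5 - 2*I*√6/3)*(-11/(-6 - 2)) = (5 - 2*I*√6/3)*(-11/(-8)) = (5 - 2*I*√6/3)*(-11*(-⅛)) = (5 - 2*I*√6/3)*(11/8) = 55/8 - 11*I*√6/12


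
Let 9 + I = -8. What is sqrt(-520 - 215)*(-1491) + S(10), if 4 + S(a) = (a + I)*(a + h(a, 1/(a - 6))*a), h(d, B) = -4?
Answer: 206 - 10437*I*sqrt(15) ≈ 206.0 - 40422.0*I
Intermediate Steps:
I = -17 (I = -9 - 8 = -17)
S(a) = -4 - 3*a*(-17 + a) (S(a) = -4 + (a - 17)*(a - 4*a) = -4 + (-17 + a)*(-3*a) = -4 - 3*a*(-17 + a))
sqrt(-520 - 215)*(-1491) + S(10) = sqrt(-520 - 215)*(-1491) + (-4 - 3*10**2 + 51*10) = sqrt(-735)*(-1491) + (-4 - 3*100 + 510) = (7*I*sqrt(15))*(-1491) + (-4 - 300 + 510) = -10437*I*sqrt(15) + 206 = 206 - 10437*I*sqrt(15)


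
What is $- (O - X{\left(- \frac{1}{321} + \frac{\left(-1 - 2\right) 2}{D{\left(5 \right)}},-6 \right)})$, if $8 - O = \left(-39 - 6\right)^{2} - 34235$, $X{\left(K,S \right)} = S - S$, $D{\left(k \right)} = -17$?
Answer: $-32218$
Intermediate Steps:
$X{\left(K,S \right)} = 0$
$O = 32218$ ($O = 8 - \left(\left(-39 - 6\right)^{2} - 34235\right) = 8 - \left(\left(-45\right)^{2} - 34235\right) = 8 - \left(2025 - 34235\right) = 8 - -32210 = 8 + 32210 = 32218$)
$- (O - X{\left(- \frac{1}{321} + \frac{\left(-1 - 2\right) 2}{D{\left(5 \right)}},-6 \right)}) = - (32218 - 0) = - (32218 + 0) = \left(-1\right) 32218 = -32218$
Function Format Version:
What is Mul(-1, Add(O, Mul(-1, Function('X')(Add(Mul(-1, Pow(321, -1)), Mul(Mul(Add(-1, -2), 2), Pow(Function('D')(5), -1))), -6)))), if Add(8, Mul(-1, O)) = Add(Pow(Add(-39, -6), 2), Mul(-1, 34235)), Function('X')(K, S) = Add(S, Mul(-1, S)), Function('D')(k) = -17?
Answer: -32218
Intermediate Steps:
Function('X')(K, S) = 0
O = 32218 (O = Add(8, Mul(-1, Add(Pow(Add(-39, -6), 2), Mul(-1, 34235)))) = Add(8, Mul(-1, Add(Pow(-45, 2), -34235))) = Add(8, Mul(-1, Add(2025, -34235))) = Add(8, Mul(-1, -32210)) = Add(8, 32210) = 32218)
Mul(-1, Add(O, Mul(-1, Function('X')(Add(Mul(-1, Pow(321, -1)), Mul(Mul(Add(-1, -2), 2), Pow(Function('D')(5), -1))), -6)))) = Mul(-1, Add(32218, Mul(-1, 0))) = Mul(-1, Add(32218, 0)) = Mul(-1, 32218) = -32218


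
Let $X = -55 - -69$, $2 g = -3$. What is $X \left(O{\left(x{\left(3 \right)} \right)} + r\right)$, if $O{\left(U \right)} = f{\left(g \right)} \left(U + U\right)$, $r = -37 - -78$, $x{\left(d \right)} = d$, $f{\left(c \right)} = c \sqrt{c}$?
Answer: $574 - 63 i \sqrt{6} \approx 574.0 - 154.32 i$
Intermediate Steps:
$g = - \frac{3}{2}$ ($g = \frac{1}{2} \left(-3\right) = - \frac{3}{2} \approx -1.5$)
$f{\left(c \right)} = c^{\frac{3}{2}}$
$r = 41$ ($r = -37 + 78 = 41$)
$O{\left(U \right)} = - \frac{3 i U \sqrt{6}}{2}$ ($O{\left(U \right)} = \left(- \frac{3}{2}\right)^{\frac{3}{2}} \left(U + U\right) = - \frac{3 i \sqrt{6}}{4} \cdot 2 U = - \frac{3 i U \sqrt{6}}{2}$)
$X = 14$ ($X = -55 + 69 = 14$)
$X \left(O{\left(x{\left(3 \right)} \right)} + r\right) = 14 \left(\left(- \frac{3}{2}\right) i 3 \sqrt{6} + 41\right) = 14 \left(- \frac{9 i \sqrt{6}}{2} + 41\right) = 14 \left(41 - \frac{9 i \sqrt{6}}{2}\right) = 574 - 63 i \sqrt{6}$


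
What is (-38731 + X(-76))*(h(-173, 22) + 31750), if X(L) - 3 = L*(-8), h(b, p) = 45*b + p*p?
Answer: -931995880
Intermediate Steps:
h(b, p) = p² + 45*b (h(b, p) = 45*b + p² = p² + 45*b)
X(L) = 3 - 8*L (X(L) = 3 + L*(-8) = 3 - 8*L)
(-38731 + X(-76))*(h(-173, 22) + 31750) = (-38731 + (3 - 8*(-76)))*((22² + 45*(-173)) + 31750) = (-38731 + (3 + 608))*((484 - 7785) + 31750) = (-38731 + 611)*(-7301 + 31750) = -38120*24449 = -931995880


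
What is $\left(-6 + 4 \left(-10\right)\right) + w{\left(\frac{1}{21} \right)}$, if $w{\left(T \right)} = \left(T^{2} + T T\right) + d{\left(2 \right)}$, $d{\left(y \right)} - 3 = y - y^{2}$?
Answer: $- \frac{19843}{441} \approx -44.995$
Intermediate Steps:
$d{\left(y \right)} = 3 + y - y^{2}$ ($d{\left(y \right)} = 3 - \left(y^{2} - y\right) = 3 + y - y^{2}$)
$w{\left(T \right)} = 1 + 2 T^{2}$ ($w{\left(T \right)} = \left(T^{2} + T T\right) + \left(3 + 2 - 2^{2}\right) = \left(T^{2} + T^{2}\right) + \left(3 + 2 - 4\right) = 2 T^{2} + \left(3 + 2 - 4\right) = 2 T^{2} + 1 = 1 + 2 T^{2}$)
$\left(-6 + 4 \left(-10\right)\right) + w{\left(\frac{1}{21} \right)} = \left(-6 + 4 \left(-10\right)\right) + \left(1 + 2 \left(\frac{1}{21}\right)^{2}\right) = \left(-6 - 40\right) + \left(1 + \frac{2}{441}\right) = -46 + \left(1 + 2 \cdot \frac{1}{441}\right) = -46 + \left(1 + \frac{2}{441}\right) = -46 + \frac{443}{441} = - \frac{19843}{441}$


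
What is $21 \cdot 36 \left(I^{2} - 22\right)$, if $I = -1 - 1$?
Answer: $-13608$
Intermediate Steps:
$I = -2$
$21 \cdot 36 \left(I^{2} - 22\right) = 21 \cdot 36 \left(\left(-2\right)^{2} - 22\right) = 756 \left(4 - 22\right) = 756 \left(-18\right) = -13608$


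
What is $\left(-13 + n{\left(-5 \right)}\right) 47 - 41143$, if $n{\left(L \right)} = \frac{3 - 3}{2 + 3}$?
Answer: $-41754$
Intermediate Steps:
$n{\left(L \right)} = 0$ ($n{\left(L \right)} = \frac{0}{5} = 0 \cdot \frac{1}{5} = 0$)
$\left(-13 + n{\left(-5 \right)}\right) 47 - 41143 = \left(-13 + 0\right) 47 - 41143 = \left(-13\right) 47 - 41143 = -611 - 41143 = -41754$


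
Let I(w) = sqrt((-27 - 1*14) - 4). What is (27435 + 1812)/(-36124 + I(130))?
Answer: -1056518628/1304943421 - 87741*I*sqrt(5)/1304943421 ≈ -0.80963 - 0.00015035*I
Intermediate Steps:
I(w) = 3*I*sqrt(5) (I(w) = sqrt((-27 - 14) - 4) = sqrt(-41 - 4) = sqrt(-45) = 3*I*sqrt(5))
(27435 + 1812)/(-36124 + I(130)) = (27435 + 1812)/(-36124 + 3*I*sqrt(5)) = 29247/(-36124 + 3*I*sqrt(5))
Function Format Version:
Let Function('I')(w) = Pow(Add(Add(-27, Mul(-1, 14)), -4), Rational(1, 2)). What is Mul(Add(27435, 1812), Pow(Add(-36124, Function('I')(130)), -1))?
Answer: Add(Rational(-1056518628, 1304943421), Mul(Rational(-87741, 1304943421), I, Pow(5, Rational(1, 2)))) ≈ Add(-0.80963, Mul(-0.00015035, I))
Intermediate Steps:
Function('I')(w) = Mul(3, I, Pow(5, Rational(1, 2))) (Function('I')(w) = Pow(Add(Add(-27, -14), -4), Rational(1, 2)) = Pow(Add(-41, -4), Rational(1, 2)) = Pow(-45, Rational(1, 2)) = Mul(3, I, Pow(5, Rational(1, 2))))
Mul(Add(27435, 1812), Pow(Add(-36124, Function('I')(130)), -1)) = Mul(Add(27435, 1812), Pow(Add(-36124, Mul(3, I, Pow(5, Rational(1, 2)))), -1)) = Mul(29247, Pow(Add(-36124, Mul(3, I, Pow(5, Rational(1, 2)))), -1))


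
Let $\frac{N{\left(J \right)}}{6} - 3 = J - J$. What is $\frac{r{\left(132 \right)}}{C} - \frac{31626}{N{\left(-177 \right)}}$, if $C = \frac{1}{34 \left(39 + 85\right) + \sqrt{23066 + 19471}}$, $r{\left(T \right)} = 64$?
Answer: $268067 + 64 \sqrt{42537} \approx 2.8127 \cdot 10^{5}$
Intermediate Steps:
$N{\left(J \right)} = 18$ ($N{\left(J \right)} = 18 + 6 \left(J - J\right) = 18 + 6 \cdot 0 = 18 + 0 = 18$)
$C = \frac{1}{4216 + \sqrt{42537}}$ ($C = \frac{1}{34 \cdot 124 + \sqrt{42537}} = \frac{1}{4216 + \sqrt{42537}} \approx 0.00022613$)
$\frac{r{\left(132 \right)}}{C} - \frac{31626}{N{\left(-177 \right)}} = \frac{64}{\frac{4216}{17732119} - \frac{\sqrt{42537}}{17732119}} - \frac{31626}{18} = \frac{64}{\frac{4216}{17732119} - \frac{\sqrt{42537}}{17732119}} - 1757 = -1757 + \frac{64}{\frac{4216}{17732119} - \frac{\sqrt{42537}}{17732119}}$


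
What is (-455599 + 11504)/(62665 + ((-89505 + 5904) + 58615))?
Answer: -444095/37679 ≈ -11.786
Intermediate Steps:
(-455599 + 11504)/(62665 + ((-89505 + 5904) + 58615)) = -444095/(62665 + (-83601 + 58615)) = -444095/(62665 - 24986) = -444095/37679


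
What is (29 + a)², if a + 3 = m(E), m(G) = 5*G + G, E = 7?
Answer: 4624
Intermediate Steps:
m(G) = 6*G
a = 39 (a = -3 + 6*7 = -3 + 42 = 39)
(29 + a)² = (29 + 39)² = 68² = 4624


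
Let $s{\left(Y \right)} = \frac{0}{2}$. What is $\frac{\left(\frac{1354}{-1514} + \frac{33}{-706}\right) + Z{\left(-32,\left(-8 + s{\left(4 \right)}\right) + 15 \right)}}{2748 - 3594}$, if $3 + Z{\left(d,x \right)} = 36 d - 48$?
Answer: $\frac{643436669}{452137932} \approx 1.4231$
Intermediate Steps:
$s{\left(Y \right)} = 0$ ($s{\left(Y \right)} = 0 \cdot \frac{1}{2} = 0$)
$Z{\left(d,x \right)} = -51 + 36 d$ ($Z{\left(d,x \right)} = -3 + \left(36 d - 48\right) = -3 + \left(-48 + 36 d\right) = -51 + 36 d$)
$\frac{\left(\frac{1354}{-1514} + \frac{33}{-706}\right) + Z{\left(-32,\left(-8 + s{\left(4 \right)}\right) + 15 \right)}}{2748 - 3594} = \frac{\left(\frac{1354}{-1514} + \frac{33}{-706}\right) + \left(-51 + 36 \left(-32\right)\right)}{2748 - 3594} = \frac{\left(1354 \left(- \frac{1}{1514}\right) + 33 \left(- \frac{1}{706}\right)\right) - 1203}{-846} = \left(\left(- \frac{677}{757} - \frac{33}{706}\right) - 1203\right) \left(- \frac{1}{846}\right) = \left(- \frac{502943}{534442} - 1203\right) \left(- \frac{1}{846}\right) = \left(- \frac{643436669}{534442}\right) \left(- \frac{1}{846}\right) = \frac{643436669}{452137932}$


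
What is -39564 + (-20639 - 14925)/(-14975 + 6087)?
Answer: -87902317/2222 ≈ -39560.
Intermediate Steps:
-39564 + (-20639 - 14925)/(-14975 + 6087) = -39564 - 35564/(-8888) = -39564 - 35564*(-1/8888) = -39564 + 8891/2222 = -87902317/2222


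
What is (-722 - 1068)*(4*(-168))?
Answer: 1202880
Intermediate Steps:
(-722 - 1068)*(4*(-168)) = -1790*(-672) = 1202880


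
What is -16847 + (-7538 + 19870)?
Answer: -4515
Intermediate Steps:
-16847 + (-7538 + 19870) = -16847 + 12332 = -4515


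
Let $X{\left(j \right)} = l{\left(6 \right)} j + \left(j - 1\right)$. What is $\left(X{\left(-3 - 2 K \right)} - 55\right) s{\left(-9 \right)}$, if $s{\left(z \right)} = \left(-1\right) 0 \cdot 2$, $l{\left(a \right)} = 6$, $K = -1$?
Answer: $0$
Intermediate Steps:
$s{\left(z \right)} = 0$ ($s{\left(z \right)} = 0 \cdot 2 = 0$)
$X{\left(j \right)} = -1 + 7 j$ ($X{\left(j \right)} = 6 j + \left(j - 1\right) = 6 j + \left(-1 + j\right) = -1 + 7 j$)
$\left(X{\left(-3 - 2 K \right)} - 55\right) s{\left(-9 \right)} = \left(\left(-1 + 7 \left(-3 - -2\right)\right) - 55\right) 0 = \left(\left(-1 + 7 \left(-3 + 2\right)\right) - 55\right) 0 = \left(\left(-1 + 7 \left(-1\right)\right) - 55\right) 0 = \left(\left(-1 - 7\right) - 55\right) 0 = \left(-8 - 55\right) 0 = \left(-63\right) 0 = 0$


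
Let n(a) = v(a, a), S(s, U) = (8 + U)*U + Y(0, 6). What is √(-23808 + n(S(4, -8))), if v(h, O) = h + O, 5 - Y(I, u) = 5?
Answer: 16*I*√93 ≈ 154.3*I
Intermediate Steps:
Y(I, u) = 0 (Y(I, u) = 5 - 1*5 = 5 - 5 = 0)
S(s, U) = U*(8 + U) (S(s, U) = (8 + U)*U + 0 = U*(8 + U) + 0 = U*(8 + U))
v(h, O) = O + h
n(a) = 2*a (n(a) = a + a = 2*a)
√(-23808 + n(S(4, -8))) = √(-23808 + 2*(-8*(8 - 8))) = √(-23808 + 2*(-8*0)) = √(-23808 + 2*0) = √(-23808 + 0) = √(-23808) = 16*I*√93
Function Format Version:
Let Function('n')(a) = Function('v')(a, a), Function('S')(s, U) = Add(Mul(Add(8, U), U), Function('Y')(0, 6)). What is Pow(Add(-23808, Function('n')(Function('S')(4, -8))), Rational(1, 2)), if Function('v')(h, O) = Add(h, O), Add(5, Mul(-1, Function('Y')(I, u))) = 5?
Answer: Mul(16, I, Pow(93, Rational(1, 2))) ≈ Mul(154.30, I)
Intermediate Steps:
Function('Y')(I, u) = 0 (Function('Y')(I, u) = Add(5, Mul(-1, 5)) = Add(5, -5) = 0)
Function('S')(s, U) = Mul(U, Add(8, U)) (Function('S')(s, U) = Add(Mul(Add(8, U), U), 0) = Add(Mul(U, Add(8, U)), 0) = Mul(U, Add(8, U)))
Function('v')(h, O) = Add(O, h)
Function('n')(a) = Mul(2, a) (Function('n')(a) = Add(a, a) = Mul(2, a))
Pow(Add(-23808, Function('n')(Function('S')(4, -8))), Rational(1, 2)) = Pow(Add(-23808, Mul(2, Mul(-8, Add(8, -8)))), Rational(1, 2)) = Pow(Add(-23808, Mul(2, Mul(-8, 0))), Rational(1, 2)) = Pow(Add(-23808, Mul(2, 0)), Rational(1, 2)) = Pow(Add(-23808, 0), Rational(1, 2)) = Pow(-23808, Rational(1, 2)) = Mul(16, I, Pow(93, Rational(1, 2)))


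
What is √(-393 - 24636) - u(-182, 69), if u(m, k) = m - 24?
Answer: 206 + 9*I*√309 ≈ 206.0 + 158.21*I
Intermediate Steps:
u(m, k) = -24 + m
√(-393 - 24636) - u(-182, 69) = √(-393 - 24636) - (-24 - 182) = √(-25029) - 1*(-206) = 9*I*√309 + 206 = 206 + 9*I*√309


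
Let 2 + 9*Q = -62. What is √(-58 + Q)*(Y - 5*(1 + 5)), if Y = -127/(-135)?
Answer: -3923*I*√586/405 ≈ -234.48*I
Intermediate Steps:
Q = -64/9 (Q = -2/9 + (⅑)*(-62) = -2/9 - 62/9 = -64/9 ≈ -7.1111)
Y = 127/135 (Y = -127*(-1/135) = 127/135 ≈ 0.94074)
√(-58 + Q)*(Y - 5*(1 + 5)) = √(-58 - 64/9)*(127/135 - 5*(1 + 5)) = √(-586/9)*(127/135 - 5*6) = (I*√586/3)*(127/135 - 30) = (I*√586/3)*(-3923/135) = -3923*I*√586/405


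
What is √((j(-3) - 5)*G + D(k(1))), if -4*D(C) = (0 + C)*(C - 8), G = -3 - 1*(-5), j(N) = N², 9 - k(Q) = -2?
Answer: I/2 ≈ 0.5*I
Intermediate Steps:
k(Q) = 11 (k(Q) = 9 - 1*(-2) = 9 + 2 = 11)
G = 2 (G = -3 + 5 = 2)
D(C) = -C*(-8 + C)/4 (D(C) = -(0 + C)*(C - 8)/4 = -C*(-8 + C)/4)
√((j(-3) - 5)*G + D(k(1))) = √(((-3)² - 5)*2 + (¼)*11*(8 - 1*11)) = √((9 - 5)*2 + (¼)*11*(8 - 11)) = √(4*2 + (¼)*11*(-3)) = √(8 - 33/4) = √(-¼) = I/2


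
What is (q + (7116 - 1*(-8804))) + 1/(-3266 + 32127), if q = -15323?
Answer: 17230018/28861 ≈ 597.00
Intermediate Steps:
(q + (7116 - 1*(-8804))) + 1/(-3266 + 32127) = (-15323 + (7116 - 1*(-8804))) + 1/(-3266 + 32127) = (-15323 + (7116 + 8804)) + 1/28861 = (-15323 + 15920) + 1/28861 = 597 + 1/28861 = 17230018/28861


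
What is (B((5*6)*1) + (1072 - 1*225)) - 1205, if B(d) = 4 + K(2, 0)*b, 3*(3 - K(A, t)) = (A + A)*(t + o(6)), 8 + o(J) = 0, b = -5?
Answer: -1267/3 ≈ -422.33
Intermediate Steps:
o(J) = -8 (o(J) = -8 + 0 = -8)
K(A, t) = 3 - 2*A*(-8 + t)/3 (K(A, t) = 3 - (A + A)*(t - 8)/3 = 3 - 2*A*(-8 + t)/3)
B(d) = -193/3 (B(d) = 4 + (3 + (16/3)*2 - 2/3*2*0)*(-5) = 4 + (3 + 32/3 + 0)*(-5) = 4 + (41/3)*(-5) = 4 - 205/3 = -193/3)
(B((5*6)*1) + (1072 - 1*225)) - 1205 = (-193/3 + (1072 - 1*225)) - 1205 = (-193/3 + (1072 - 225)) - 1205 = (-193/3 + 847) - 1205 = 2348/3 - 1205 = -1267/3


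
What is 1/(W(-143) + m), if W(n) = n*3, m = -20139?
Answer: -1/20568 ≈ -4.8619e-5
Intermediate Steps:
W(n) = 3*n
1/(W(-143) + m) = 1/(3*(-143) - 20139) = 1/(-429 - 20139) = 1/(-20568) = -1/20568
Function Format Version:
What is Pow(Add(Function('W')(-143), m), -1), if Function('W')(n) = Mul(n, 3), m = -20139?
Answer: Rational(-1, 20568) ≈ -4.8619e-5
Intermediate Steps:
Function('W')(n) = Mul(3, n)
Pow(Add(Function('W')(-143), m), -1) = Pow(Add(Mul(3, -143), -20139), -1) = Pow(Add(-429, -20139), -1) = Pow(-20568, -1) = Rational(-1, 20568)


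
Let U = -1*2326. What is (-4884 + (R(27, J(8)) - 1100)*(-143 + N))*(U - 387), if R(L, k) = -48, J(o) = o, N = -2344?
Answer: -7732570896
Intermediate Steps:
U = -2326
(-4884 + (R(27, J(8)) - 1100)*(-143 + N))*(U - 387) = (-4884 + (-48 - 1100)*(-143 - 2344))*(-2326 - 387) = (-4884 - 1148*(-2487))*(-2713) = (-4884 + 2855076)*(-2713) = 2850192*(-2713) = -7732570896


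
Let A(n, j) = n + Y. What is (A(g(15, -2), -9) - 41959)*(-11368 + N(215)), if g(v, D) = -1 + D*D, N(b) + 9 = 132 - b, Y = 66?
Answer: 480059400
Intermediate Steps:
N(b) = 123 - b (N(b) = -9 + (132 - b) = 123 - b)
g(v, D) = -1 + D²
A(n, j) = 66 + n (A(n, j) = n + 66 = 66 + n)
(A(g(15, -2), -9) - 41959)*(-11368 + N(215)) = ((66 + (-1 + (-2)²)) - 41959)*(-11368 + (123 - 1*215)) = ((66 + (-1 + 4)) - 41959)*(-11368 + (123 - 215)) = ((66 + 3) - 41959)*(-11368 - 92) = (69 - 41959)*(-11460) = -41890*(-11460) = 480059400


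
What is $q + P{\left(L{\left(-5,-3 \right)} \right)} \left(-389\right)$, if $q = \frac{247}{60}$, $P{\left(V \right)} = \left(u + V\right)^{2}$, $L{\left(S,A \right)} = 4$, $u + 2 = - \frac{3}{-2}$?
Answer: $- \frac{71417}{15} \approx -4761.1$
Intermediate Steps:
$u = - \frac{1}{2}$ ($u = -2 - \frac{3}{-2} = -2 - - \frac{3}{2} = -2 + \frac{3}{2} = - \frac{1}{2} \approx -0.5$)
$P{\left(V \right)} = \left(- \frac{1}{2} + V\right)^{2}$
$q = \frac{247}{60}$ ($q = 247 \cdot \frac{1}{60} = \frac{247}{60} \approx 4.1167$)
$q + P{\left(L{\left(-5,-3 \right)} \right)} \left(-389\right) = \frac{247}{60} + \frac{\left(-1 + 2 \cdot 4\right)^{2}}{4} \left(-389\right) = \frac{247}{60} + \frac{\left(-1 + 8\right)^{2}}{4} \left(-389\right) = \frac{247}{60} + \frac{7^{2}}{4} \left(-389\right) = \frac{247}{60} + \frac{1}{4} \cdot 49 \left(-389\right) = \frac{247}{60} + \frac{49}{4} \left(-389\right) = \frac{247}{60} - \frac{19061}{4} = - \frac{71417}{15}$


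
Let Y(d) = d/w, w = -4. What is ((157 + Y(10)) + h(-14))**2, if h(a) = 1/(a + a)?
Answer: 18705625/784 ≈ 23859.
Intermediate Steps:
Y(d) = -d/4 (Y(d) = d/(-4) = d*(-1/4) = -d/4)
h(a) = 1/(2*a)
((157 + Y(10)) + h(-14))**2 = ((157 - 1/4*10) + (1/2)/(-14))**2 = ((157 - 5/2) + (1/2)*(-1/14))**2 = (309/2 - 1/28)**2 = (4325/28)**2 = 18705625/784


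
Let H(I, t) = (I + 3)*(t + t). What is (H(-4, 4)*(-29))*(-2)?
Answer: -464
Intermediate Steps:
H(I, t) = 2*t*(3 + I) (H(I, t) = (3 + I)*(2*t) = 2*t*(3 + I))
(H(-4, 4)*(-29))*(-2) = ((2*4*(3 - 4))*(-29))*(-2) = ((2*4*(-1))*(-29))*(-2) = -8*(-29)*(-2) = 232*(-2) = -464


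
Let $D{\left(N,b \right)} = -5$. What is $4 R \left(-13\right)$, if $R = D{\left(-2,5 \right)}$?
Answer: $260$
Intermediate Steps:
$R = -5$
$4 R \left(-13\right) = 4 \left(-5\right) \left(-13\right) = \left(-20\right) \left(-13\right) = 260$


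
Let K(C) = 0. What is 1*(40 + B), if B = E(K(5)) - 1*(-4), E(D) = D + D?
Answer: 44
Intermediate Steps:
E(D) = 2*D
B = 4 (B = 2*0 - 1*(-4) = 0 + 4 = 4)
1*(40 + B) = 1*(40 + 4) = 1*44 = 44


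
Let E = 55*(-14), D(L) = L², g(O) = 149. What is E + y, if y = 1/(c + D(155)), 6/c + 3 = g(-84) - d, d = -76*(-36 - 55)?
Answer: -62619955555/81324622 ≈ -770.00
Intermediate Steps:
d = 6916 (d = -76*(-91) = 6916)
c = -3/3385 (c = 6/(-3 + (149 - 1*6916)) = 6/(-3 + (149 - 6916)) = 6/(-3 - 6767) = 6/(-6770) = 6*(-1/6770) = -3/3385 ≈ -0.00088626)
E = -770
y = 3385/81324622 (y = 1/(-3/3385 + 155²) = 1/(-3/3385 + 24025) = 1/(81324622/3385) = 3385/81324622 ≈ 4.1623e-5)
E + y = -770 + 3385/81324622 = -62619955555/81324622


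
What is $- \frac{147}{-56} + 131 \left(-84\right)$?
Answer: $- \frac{88011}{8} \approx -11001.0$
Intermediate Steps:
$- \frac{147}{-56} + 131 \left(-84\right) = \left(-147\right) \left(- \frac{1}{56}\right) - 11004 = \frac{21}{8} - 11004 = - \frac{88011}{8}$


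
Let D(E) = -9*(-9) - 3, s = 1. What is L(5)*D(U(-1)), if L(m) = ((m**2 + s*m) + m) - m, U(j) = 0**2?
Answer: 2340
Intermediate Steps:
U(j) = 0
L(m) = m + m**2 (L(m) = ((m**2 + 1*m) + m) - m = ((m**2 + m) + m) - m = ((m + m**2) + m) - m = (m**2 + 2*m) - m = m + m**2)
D(E) = 78 (D(E) = 81 - 3 = 78)
L(5)*D(U(-1)) = (5*(1 + 5))*78 = (5*6)*78 = 30*78 = 2340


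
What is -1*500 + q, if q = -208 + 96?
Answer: -612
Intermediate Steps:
q = -112
-1*500 + q = -1*500 - 112 = -500 - 112 = -612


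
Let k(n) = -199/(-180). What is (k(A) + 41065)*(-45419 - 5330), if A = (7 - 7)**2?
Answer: -375131482351/180 ≈ -2.0841e+9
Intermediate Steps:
A = 0 (A = 0**2 = 0)
k(n) = 199/180 (k(n) = -199*(-1/180) = 199/180)
(k(A) + 41065)*(-45419 - 5330) = (199/180 + 41065)*(-45419 - 5330) = (7391899/180)*(-50749) = -375131482351/180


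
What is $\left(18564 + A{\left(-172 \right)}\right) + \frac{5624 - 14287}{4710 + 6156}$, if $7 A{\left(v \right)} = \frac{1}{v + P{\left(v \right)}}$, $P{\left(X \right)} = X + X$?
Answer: $\frac{40476023437}{2180444} \approx 18563.0$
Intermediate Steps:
$P{\left(X \right)} = 2 X$
$A{\left(v \right)} = \frac{1}{21 v}$ ($A{\left(v \right)} = \frac{1}{7 \left(v + 2 v\right)} = \frac{1}{7 \cdot 3 v} = \frac{\frac{1}{3} \frac{1}{v}}{7} = \frac{1}{21 v}$)
$\left(18564 + A{\left(-172 \right)}\right) + \frac{5624 - 14287}{4710 + 6156} = \left(18564 + \frac{1}{21 \left(-172\right)}\right) + \frac{5624 - 14287}{4710 + 6156} = \left(18564 + \frac{1}{21} \left(- \frac{1}{172}\right)\right) - \frac{8663}{10866} = \left(18564 - \frac{1}{3612}\right) - \frac{8663}{10866} = \frac{67053167}{3612} - \frac{8663}{10866} = \frac{40476023437}{2180444}$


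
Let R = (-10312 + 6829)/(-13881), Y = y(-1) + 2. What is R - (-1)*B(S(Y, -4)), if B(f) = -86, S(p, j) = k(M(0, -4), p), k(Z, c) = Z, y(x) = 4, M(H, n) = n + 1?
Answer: -396761/4627 ≈ -85.749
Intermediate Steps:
M(H, n) = 1 + n
Y = 6 (Y = 4 + 2 = 6)
S(p, j) = -3 (S(p, j) = 1 - 4 = -3)
R = 1161/4627 (R = -3483*(-1/13881) = 1161/4627 ≈ 0.25092)
R - (-1)*B(S(Y, -4)) = 1161/4627 - (-1)*(-86) = 1161/4627 - 1*86 = 1161/4627 - 86 = -396761/4627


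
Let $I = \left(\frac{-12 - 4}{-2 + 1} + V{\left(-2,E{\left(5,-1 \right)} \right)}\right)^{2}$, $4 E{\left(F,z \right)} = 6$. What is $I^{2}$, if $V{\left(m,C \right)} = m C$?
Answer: $28561$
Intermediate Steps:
$E{\left(F,z \right)} = \frac{3}{2}$ ($E{\left(F,z \right)} = \frac{1}{4} \cdot 6 = \frac{3}{2}$)
$V{\left(m,C \right)} = C m$
$I = 169$ ($I = \left(\frac{-12 - 4}{-2 + 1} + \frac{3}{2} \left(-2\right)\right)^{2} = \left(- \frac{16}{-1} - 3\right)^{2} = \left(\left(-16\right) \left(-1\right) - 3\right)^{2} = \left(16 - 3\right)^{2} = 13^{2} = 169$)
$I^{2} = 169^{2} = 28561$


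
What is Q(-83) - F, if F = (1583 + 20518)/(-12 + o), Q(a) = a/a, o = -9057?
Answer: 10390/3023 ≈ 3.4370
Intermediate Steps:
Q(a) = 1
F = -7367/3023 (F = (1583 + 20518)/(-12 - 9057) = 22101/(-9069) = 22101*(-1/9069) = -7367/3023 ≈ -2.4370)
Q(-83) - F = 1 - 1*(-7367/3023) = 1 + 7367/3023 = 10390/3023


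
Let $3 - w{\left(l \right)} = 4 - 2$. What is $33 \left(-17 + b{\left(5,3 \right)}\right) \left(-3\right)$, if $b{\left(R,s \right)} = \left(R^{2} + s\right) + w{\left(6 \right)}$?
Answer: $-1188$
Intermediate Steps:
$w{\left(l \right)} = 1$ ($w{\left(l \right)} = 3 - \left(4 - 2\right) = 3 - 2 = 1$)
$b{\left(R,s \right)} = 1 + s + R^{2}$ ($b{\left(R,s \right)} = \left(R^{2} + s\right) + 1 = \left(s + R^{2}\right) + 1 = 1 + s + R^{2}$)
$33 \left(-17 + b{\left(5,3 \right)}\right) \left(-3\right) = 33 \left(-17 + \left(1 + 3 + 5^{2}\right)\right) \left(-3\right) = 33 \left(-17 + \left(1 + 3 + 25\right)\right) \left(-3\right) = 33 \left(-17 + 29\right) \left(-3\right) = 33 \cdot 12 \left(-3\right) = 396 \left(-3\right) = -1188$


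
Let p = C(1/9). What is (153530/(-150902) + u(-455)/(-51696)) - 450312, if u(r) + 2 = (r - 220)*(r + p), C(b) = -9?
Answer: -878238131696645/1950257448 ≈ -4.5032e+5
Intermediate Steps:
p = -9
u(r) = -2 + (-220 + r)*(-9 + r) (u(r) = -2 + (r - 220)*(r - 9) = -2 + (-220 + r)*(-9 + r))
(153530/(-150902) + u(-455)/(-51696)) - 450312 = (153530/(-150902) + (1978 + (-455)² - 229*(-455))/(-51696)) - 450312 = (153530*(-1/150902) + (1978 + 207025 + 104195)*(-1/51696)) - 450312 = (-76765/75451 + 313198*(-1/51696)) - 450312 = (-76765/75451 - 156599/25848) - 450312 = -13799772869/1950257448 - 450312 = -878238131696645/1950257448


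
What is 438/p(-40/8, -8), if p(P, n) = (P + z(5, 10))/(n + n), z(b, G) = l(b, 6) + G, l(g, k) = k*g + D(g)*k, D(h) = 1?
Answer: -7008/41 ≈ -170.93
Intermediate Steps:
l(g, k) = k + g*k (l(g, k) = k*g + 1*k = g*k + k = k + g*k)
z(b, G) = 6 + G + 6*b (z(b, G) = 6*(1 + b) + G = (6 + 6*b) + G = 6 + G + 6*b)
p(P, n) = (46 + P)/(2*n) (p(P, n) = (P + (6 + 10 + 6*5))/(n + n) = (P + (6 + 10 + 30))/((2*n)) = (P + 46)*(1/(2*n)) = (46 + P)*(1/(2*n)) = (46 + P)/(2*n))
438/p(-40/8, -8) = 438/(((1/2)*(46 - 40/8)/(-8))) = 438/(((1/2)*(-1/8)*(46 - 40*1/8))) = 438/(((1/2)*(-1/8)*(46 - 5))) = 438/(((1/2)*(-1/8)*41)) = 438/(-41/16) = 438*(-16/41) = -7008/41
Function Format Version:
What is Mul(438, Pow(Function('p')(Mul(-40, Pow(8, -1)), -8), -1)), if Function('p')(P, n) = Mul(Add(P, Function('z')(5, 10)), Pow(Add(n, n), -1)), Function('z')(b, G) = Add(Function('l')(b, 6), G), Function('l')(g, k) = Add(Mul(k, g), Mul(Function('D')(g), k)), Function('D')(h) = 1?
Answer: Rational(-7008, 41) ≈ -170.93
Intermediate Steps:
Function('l')(g, k) = Add(k, Mul(g, k)) (Function('l')(g, k) = Add(Mul(k, g), Mul(1, k)) = Add(Mul(g, k), k) = Add(k, Mul(g, k)))
Function('z')(b, G) = Add(6, G, Mul(6, b)) (Function('z')(b, G) = Add(Mul(6, Add(1, b)), G) = Add(Add(6, Mul(6, b)), G) = Add(6, G, Mul(6, b)))
Function('p')(P, n) = Mul(Rational(1, 2), Pow(n, -1), Add(46, P)) (Function('p')(P, n) = Mul(Add(P, Add(6, 10, Mul(6, 5))), Pow(Add(n, n), -1)) = Mul(Add(P, Add(6, 10, 30)), Pow(Mul(2, n), -1)) = Mul(Add(P, 46), Mul(Rational(1, 2), Pow(n, -1))) = Mul(Add(46, P), Mul(Rational(1, 2), Pow(n, -1))) = Mul(Rational(1, 2), Pow(n, -1), Add(46, P)))
Mul(438, Pow(Function('p')(Mul(-40, Pow(8, -1)), -8), -1)) = Mul(438, Pow(Mul(Rational(1, 2), Pow(-8, -1), Add(46, Mul(-40, Pow(8, -1)))), -1)) = Mul(438, Pow(Mul(Rational(1, 2), Rational(-1, 8), Add(46, Mul(-40, Rational(1, 8)))), -1)) = Mul(438, Pow(Mul(Rational(1, 2), Rational(-1, 8), Add(46, -5)), -1)) = Mul(438, Pow(Mul(Rational(1, 2), Rational(-1, 8), 41), -1)) = Mul(438, Pow(Rational(-41, 16), -1)) = Mul(438, Rational(-16, 41)) = Rational(-7008, 41)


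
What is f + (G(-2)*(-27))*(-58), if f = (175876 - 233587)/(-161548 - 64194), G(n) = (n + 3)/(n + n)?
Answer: -44160141/112871 ≈ -391.24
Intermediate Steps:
G(n) = (3 + n)/(2*n) (G(n) = (3 + n)/((2*n)) = (3 + n)*(1/(2*n)) = (3 + n)/(2*n))
f = 57711/225742 (f = -57711/(-225742) = -57711*(-1/225742) = 57711/225742 ≈ 0.25565)
f + (G(-2)*(-27))*(-58) = 57711/225742 + (((1/2)*(3 - 2)/(-2))*(-27))*(-58) = 57711/225742 + (((1/2)*(-1/2)*1)*(-27))*(-58) = 57711/225742 - 1/4*(-27)*(-58) = 57711/225742 + (27/4)*(-58) = 57711/225742 - 783/2 = -44160141/112871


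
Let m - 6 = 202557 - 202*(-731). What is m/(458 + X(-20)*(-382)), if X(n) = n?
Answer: 350225/8098 ≈ 43.248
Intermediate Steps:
m = 350225 (m = 6 + (202557 - 202*(-731)) = 6 + (202557 - 1*(-147662)) = 6 + (202557 + 147662) = 6 + 350219 = 350225)
m/(458 + X(-20)*(-382)) = 350225/(458 - 20*(-382)) = 350225/(458 + 7640) = 350225/8098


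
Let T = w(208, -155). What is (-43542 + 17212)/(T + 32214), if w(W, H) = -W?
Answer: -13165/16003 ≈ -0.82266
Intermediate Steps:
T = -208 (T = -1*208 = -208)
(-43542 + 17212)/(T + 32214) = (-43542 + 17212)/(-208 + 32214) = -26330/32006 = -26330*1/32006 = -13165/16003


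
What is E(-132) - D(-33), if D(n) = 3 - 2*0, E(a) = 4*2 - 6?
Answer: -1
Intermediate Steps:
E(a) = 2 (E(a) = 8 - 6 = 2)
D(n) = 3 (D(n) = 3 + 0 = 3)
E(-132) - D(-33) = 2 - 1*3 = 2 - 3 = -1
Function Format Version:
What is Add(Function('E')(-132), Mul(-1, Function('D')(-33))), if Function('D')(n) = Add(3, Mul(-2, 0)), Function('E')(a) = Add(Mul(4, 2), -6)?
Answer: -1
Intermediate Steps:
Function('E')(a) = 2 (Function('E')(a) = Add(8, -6) = 2)
Function('D')(n) = 3 (Function('D')(n) = Add(3, 0) = 3)
Add(Function('E')(-132), Mul(-1, Function('D')(-33))) = Add(2, Mul(-1, 3)) = Add(2, -3) = -1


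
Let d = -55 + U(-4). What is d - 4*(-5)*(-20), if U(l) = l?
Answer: -459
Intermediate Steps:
d = -59 (d = -55 - 4 = -59)
d - 4*(-5)*(-20) = -59 - 4*(-5)*(-20) = -59 + 20*(-20) = -59 - 400 = -459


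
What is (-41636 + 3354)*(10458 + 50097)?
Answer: -2318166510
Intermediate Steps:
(-41636 + 3354)*(10458 + 50097) = -38282*60555 = -2318166510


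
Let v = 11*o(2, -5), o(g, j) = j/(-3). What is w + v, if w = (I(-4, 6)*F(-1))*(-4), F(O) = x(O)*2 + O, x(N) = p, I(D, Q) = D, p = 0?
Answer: 7/3 ≈ 2.3333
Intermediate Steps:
o(g, j) = -j/3 (o(g, j) = j*(-⅓) = -j/3)
x(N) = 0
F(O) = O (F(O) = 0*2 + O = 0 + O = O)
w = -16 (w = -4*(-1)*(-4) = 4*(-4) = -16)
v = 55/3 (v = 11*(-⅓*(-5)) = 11*(5/3) = 55/3 ≈ 18.333)
w + v = -16 + 55/3 = 7/3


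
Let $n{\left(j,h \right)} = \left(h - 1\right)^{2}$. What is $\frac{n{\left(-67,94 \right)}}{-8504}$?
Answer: $- \frac{8649}{8504} \approx -1.0171$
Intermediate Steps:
$n{\left(j,h \right)} = \left(-1 + h\right)^{2}$ ($n{\left(j,h \right)} = \left(h - 1\right)^{2} = \left(-1 + h\right)^{2}$)
$\frac{n{\left(-67,94 \right)}}{-8504} = \frac{\left(-1 + 94\right)^{2}}{-8504} = 93^{2} \left(- \frac{1}{8504}\right) = 8649 \left(- \frac{1}{8504}\right) = - \frac{8649}{8504}$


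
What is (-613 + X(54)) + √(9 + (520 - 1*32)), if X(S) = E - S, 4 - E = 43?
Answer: -706 + √497 ≈ -683.71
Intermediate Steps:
E = -39 (E = 4 - 1*43 = 4 - 43 = -39)
X(S) = -39 - S
(-613 + X(54)) + √(9 + (520 - 1*32)) = (-613 + (-39 - 1*54)) + √(9 + (520 - 1*32)) = (-613 + (-39 - 54)) + √(9 + (520 - 32)) = (-613 - 93) + √(9 + 488) = -706 + √497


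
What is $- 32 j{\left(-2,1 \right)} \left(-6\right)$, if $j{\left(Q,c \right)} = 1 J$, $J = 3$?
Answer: $576$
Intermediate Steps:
$j{\left(Q,c \right)} = 3$ ($j{\left(Q,c \right)} = 1 \cdot 3 = 3$)
$- 32 j{\left(-2,1 \right)} \left(-6\right) = \left(-32\right) 3 \left(-6\right) = \left(-96\right) \left(-6\right) = 576$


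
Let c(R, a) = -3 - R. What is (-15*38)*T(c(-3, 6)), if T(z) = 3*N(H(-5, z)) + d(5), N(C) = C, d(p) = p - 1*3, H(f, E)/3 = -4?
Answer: 19380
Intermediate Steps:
H(f, E) = -12 (H(f, E) = 3*(-4) = -12)
d(p) = -3 + p (d(p) = p - 3 = -3 + p)
T(z) = -34 (T(z) = 3*(-12) + (-3 + 5) = -36 + 2 = -34)
(-15*38)*T(c(-3, 6)) = -15*38*(-34) = -570*(-34) = 19380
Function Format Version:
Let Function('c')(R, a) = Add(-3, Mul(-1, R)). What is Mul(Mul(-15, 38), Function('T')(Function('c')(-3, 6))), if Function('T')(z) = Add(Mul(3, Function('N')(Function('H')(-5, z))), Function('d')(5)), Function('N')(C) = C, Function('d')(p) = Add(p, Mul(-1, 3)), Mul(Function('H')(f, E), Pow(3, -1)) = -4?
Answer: 19380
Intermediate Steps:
Function('H')(f, E) = -12 (Function('H')(f, E) = Mul(3, -4) = -12)
Function('d')(p) = Add(-3, p) (Function('d')(p) = Add(p, -3) = Add(-3, p))
Function('T')(z) = -34 (Function('T')(z) = Add(Mul(3, -12), Add(-3, 5)) = Add(-36, 2) = -34)
Mul(Mul(-15, 38), Function('T')(Function('c')(-3, 6))) = Mul(Mul(-15, 38), -34) = Mul(-570, -34) = 19380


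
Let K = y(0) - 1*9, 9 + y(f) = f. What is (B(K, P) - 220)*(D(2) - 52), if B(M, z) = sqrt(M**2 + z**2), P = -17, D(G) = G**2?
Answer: 10560 - 48*sqrt(613) ≈ 9371.6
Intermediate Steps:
y(f) = -9 + f
K = -18 (K = (-9 + 0) - 1*9 = -9 - 9 = -18)
(B(K, P) - 220)*(D(2) - 52) = (sqrt((-18)**2 + (-17)**2) - 220)*(2**2 - 52) = (sqrt(324 + 289) - 220)*(4 - 52) = (sqrt(613) - 220)*(-48) = (-220 + sqrt(613))*(-48) = 10560 - 48*sqrt(613)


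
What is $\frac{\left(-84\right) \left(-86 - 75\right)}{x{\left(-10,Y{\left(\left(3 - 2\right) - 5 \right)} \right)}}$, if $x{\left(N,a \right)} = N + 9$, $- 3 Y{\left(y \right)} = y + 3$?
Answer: $-13524$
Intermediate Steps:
$Y{\left(y \right)} = -1 - \frac{y}{3}$ ($Y{\left(y \right)} = - \frac{y + 3}{3} = - \frac{3 + y}{3} = -1 - \frac{y}{3}$)
$x{\left(N,a \right)} = 9 + N$
$\frac{\left(-84\right) \left(-86 - 75\right)}{x{\left(-10,Y{\left(\left(3 - 2\right) - 5 \right)} \right)}} = \frac{\left(-84\right) \left(-86 - 75\right)}{9 - 10} = \frac{\left(-84\right) \left(-161\right)}{-1} = 13524 \left(-1\right) = -13524$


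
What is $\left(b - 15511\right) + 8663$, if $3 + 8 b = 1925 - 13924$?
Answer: $- \frac{33393}{4} \approx -8348.3$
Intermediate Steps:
$b = - \frac{6001}{4}$ ($b = - \frac{3}{8} + \frac{1925 - 13924}{8} = - \frac{3}{8} + \frac{1}{8} \left(-11999\right) = - \frac{3}{8} - \frac{11999}{8} = - \frac{6001}{4} \approx -1500.3$)
$\left(b - 15511\right) + 8663 = \left(- \frac{6001}{4} - 15511\right) + 8663 = - \frac{68045}{4} + 8663 = - \frac{33393}{4}$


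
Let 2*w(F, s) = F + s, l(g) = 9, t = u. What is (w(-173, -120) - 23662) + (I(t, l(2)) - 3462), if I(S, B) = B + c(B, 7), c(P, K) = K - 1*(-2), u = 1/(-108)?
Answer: -54505/2 ≈ -27253.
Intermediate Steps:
u = -1/108 ≈ -0.0092593
c(P, K) = 2 + K (c(P, K) = K + 2 = 2 + K)
t = -1/108 ≈ -0.0092593
I(S, B) = 9 + B (I(S, B) = B + (2 + 7) = B + 9 = 9 + B)
w(F, s) = F/2 + s/2 (w(F, s) = (F + s)/2 = F/2 + s/2)
(w(-173, -120) - 23662) + (I(t, l(2)) - 3462) = (((½)*(-173) + (½)*(-120)) - 23662) + ((9 + 9) - 3462) = ((-173/2 - 60) - 23662) + (18 - 3462) = (-293/2 - 23662) - 3444 = -47617/2 - 3444 = -54505/2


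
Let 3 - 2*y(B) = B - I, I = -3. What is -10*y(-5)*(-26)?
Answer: 650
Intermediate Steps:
y(B) = -B/2 (y(B) = 3/2 - (B - 1*(-3))/2 = 3/2 - (B + 3)/2 = 3/2 - (3 + B)/2 = 3/2 + (-3/2 - B/2) = -B/2)
-10*y(-5)*(-26) = -(-5)*(-5)*(-26) = -10*5/2*(-26) = -25*(-26) = 650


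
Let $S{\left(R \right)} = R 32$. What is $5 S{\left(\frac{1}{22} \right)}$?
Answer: $\frac{80}{11} \approx 7.2727$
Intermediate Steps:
$S{\left(R \right)} = 32 R$
$5 S{\left(\frac{1}{22} \right)} = 5 \cdot \frac{32}{22} = 5 \cdot 32 \cdot \frac{1}{22} = 5 \cdot \frac{16}{11} = \frac{80}{11}$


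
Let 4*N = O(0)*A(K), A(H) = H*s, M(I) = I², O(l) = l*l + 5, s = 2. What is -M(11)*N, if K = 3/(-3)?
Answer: 605/2 ≈ 302.50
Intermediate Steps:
O(l) = 5 + l² (O(l) = l² + 5 = 5 + l²)
K = -1 (K = 3*(-⅓) = -1)
A(H) = 2*H (A(H) = H*2 = 2*H)
N = -5/2 (N = ((5 + 0²)*(2*(-1)))/4 = ((5 + 0)*(-2))/4 = (5*(-2))/4 = (¼)*(-10) = -5/2 ≈ -2.5000)
-M(11)*N = -11²*(-5)/2 = -121*(-5)/2 = -1*(-605/2) = 605/2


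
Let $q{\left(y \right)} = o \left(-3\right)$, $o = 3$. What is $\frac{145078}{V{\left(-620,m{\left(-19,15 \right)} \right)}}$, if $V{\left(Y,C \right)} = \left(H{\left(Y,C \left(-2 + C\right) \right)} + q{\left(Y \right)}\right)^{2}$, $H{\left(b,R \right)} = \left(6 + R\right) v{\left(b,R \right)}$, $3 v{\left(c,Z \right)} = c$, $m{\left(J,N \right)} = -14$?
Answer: $\frac{1305702}{20342461129} \approx 6.4186 \cdot 10^{-5}$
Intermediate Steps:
$v{\left(c,Z \right)} = \frac{c}{3}$
$H{\left(b,R \right)} = \frac{b \left(6 + R\right)}{3}$ ($H{\left(b,R \right)} = \left(6 + R\right) \frac{b}{3} = \frac{b \left(6 + R\right)}{3}$)
$q{\left(y \right)} = -9$ ($q{\left(y \right)} = 3 \left(-3\right) = -9$)
$V{\left(Y,C \right)} = \left(-9 + \frac{Y \left(6 + C \left(-2 + C\right)\right)}{3}\right)^{2}$ ($V{\left(Y,C \right)} = \left(\frac{Y \left(6 + C \left(-2 + C\right)\right)}{3} - 9\right)^{2} = \left(-9 + \frac{Y \left(6 + C \left(-2 + C\right)\right)}{3}\right)^{2}$)
$\frac{145078}{V{\left(-620,m{\left(-19,15 \right)} \right)}} = \frac{145078}{\frac{1}{9} \left(-27 - 620 \left(6 - 14 \left(-2 - 14\right)\right)\right)^{2}} = \frac{145078}{\frac{1}{9} \left(-27 - 620 \left(6 - -224\right)\right)^{2}} = \frac{145078}{\frac{1}{9} \left(-27 - 620 \left(6 + 224\right)\right)^{2}} = \frac{145078}{\frac{1}{9} \left(-27 - 142600\right)^{2}} = \frac{145078}{\frac{1}{9} \left(-142627\right)^{2}} = \frac{145078}{\frac{1}{9} \cdot 20342461129} = \frac{145078}{\frac{20342461129}{9}} = 145078 \cdot \frac{9}{20342461129} = \frac{1305702}{20342461129}$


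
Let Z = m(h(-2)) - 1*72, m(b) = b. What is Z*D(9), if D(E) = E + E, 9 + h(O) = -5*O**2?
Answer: -1818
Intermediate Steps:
h(O) = -9 - 5*O**2
D(E) = 2*E
Z = -101 (Z = (-9 - 5*(-2)**2) - 1*72 = (-9 - 5*4) - 72 = (-9 - 20) - 72 = -29 - 72 = -101)
Z*D(9) = -202*9 = -101*18 = -1818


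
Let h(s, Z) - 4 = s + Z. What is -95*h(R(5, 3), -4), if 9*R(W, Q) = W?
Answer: -475/9 ≈ -52.778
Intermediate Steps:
R(W, Q) = W/9
h(s, Z) = 4 + Z + s (h(s, Z) = 4 + (s + Z) = 4 + (Z + s) = 4 + Z + s)
-95*h(R(5, 3), -4) = -95*(4 - 4 + (1/9)*5) = -95*(4 - 4 + 5/9) = -95*5/9 = -475/9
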